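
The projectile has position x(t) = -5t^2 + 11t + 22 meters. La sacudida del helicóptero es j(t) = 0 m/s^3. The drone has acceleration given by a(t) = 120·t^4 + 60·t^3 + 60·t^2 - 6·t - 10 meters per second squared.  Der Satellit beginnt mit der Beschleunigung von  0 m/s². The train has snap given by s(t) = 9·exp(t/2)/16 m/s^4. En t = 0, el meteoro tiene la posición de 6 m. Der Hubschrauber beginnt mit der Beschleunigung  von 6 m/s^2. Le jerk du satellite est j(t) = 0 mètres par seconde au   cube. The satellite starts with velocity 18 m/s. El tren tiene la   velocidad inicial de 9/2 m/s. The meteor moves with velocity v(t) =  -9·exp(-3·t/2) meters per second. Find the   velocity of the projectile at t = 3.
Starting from position x(t) = -5·t^2 + 11·t + 22, we take 1 derivative. Differentiating position, we get velocity: v(t) = 11 - 10·t. Using v(t) = 11 - 10·t and substituting t = 3, we find v = -19.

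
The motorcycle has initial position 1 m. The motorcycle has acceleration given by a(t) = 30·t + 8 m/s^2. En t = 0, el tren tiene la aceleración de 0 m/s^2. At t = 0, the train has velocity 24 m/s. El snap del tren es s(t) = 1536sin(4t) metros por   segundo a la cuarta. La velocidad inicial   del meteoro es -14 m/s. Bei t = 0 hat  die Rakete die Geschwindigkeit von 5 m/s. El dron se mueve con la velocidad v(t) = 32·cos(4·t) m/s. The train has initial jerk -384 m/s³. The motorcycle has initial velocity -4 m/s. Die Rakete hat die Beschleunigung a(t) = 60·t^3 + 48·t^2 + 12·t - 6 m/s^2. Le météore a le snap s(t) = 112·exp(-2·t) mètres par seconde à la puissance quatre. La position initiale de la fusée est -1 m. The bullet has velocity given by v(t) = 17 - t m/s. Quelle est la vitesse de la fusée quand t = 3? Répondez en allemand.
Ausgehend von der Beschleunigung a(t) = 60·t^3 + 48·t^2 + 12·t - 6, nehmen wir 1 Integral. Mit ∫a(t)dt und Anwendung von v(0) = 5, finden wir v(t) = 15·t^4 + 16·t^3 + 6·t^2 - 6·t + 5. Aus der Gleichung für die Geschwindigkeit v(t) = 15·t^4 + 16·t^3 + 6·t^2 - 6·t + 5, setzen wir t = 3 ein und erhalten v = 1688.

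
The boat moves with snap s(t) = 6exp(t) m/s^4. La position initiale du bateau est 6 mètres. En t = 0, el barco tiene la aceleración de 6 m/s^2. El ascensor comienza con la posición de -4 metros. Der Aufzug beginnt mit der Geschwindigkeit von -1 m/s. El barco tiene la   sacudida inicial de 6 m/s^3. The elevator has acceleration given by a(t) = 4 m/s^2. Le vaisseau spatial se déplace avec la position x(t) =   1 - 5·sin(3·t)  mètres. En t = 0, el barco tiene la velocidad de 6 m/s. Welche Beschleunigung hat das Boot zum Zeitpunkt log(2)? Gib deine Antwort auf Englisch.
To solve this, we need to take 2 antiderivatives of our snap equation s(t) = 6·exp(t). Taking ∫s(t)dt and applying j(0) = 6, we find j(t) = 6·exp(t). The integral of jerk, with a(0) = 6, gives acceleration: a(t) = 6·exp(t). From the given acceleration equation a(t) = 6·exp(t), we substitute t = log(2) to get a = 12.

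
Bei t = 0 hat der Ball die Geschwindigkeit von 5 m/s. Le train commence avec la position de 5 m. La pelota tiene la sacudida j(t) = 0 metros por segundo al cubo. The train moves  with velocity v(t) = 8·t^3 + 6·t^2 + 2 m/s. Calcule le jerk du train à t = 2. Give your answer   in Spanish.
Debemos derivar nuestra ecuación de la velocidad v(t) = 8·t^3 + 6·t^2 + 2 2 veces. Derivando la velocidad, obtenemos la aceleración: a(t) = 24·t^2 + 12·t. Derivando la aceleración, obtenemos la sacudida: j(t) = 48·t + 12. Tenemos la sacudida j(t) = 48·t + 12. Sustituyendo t = 2: j(2) = 108.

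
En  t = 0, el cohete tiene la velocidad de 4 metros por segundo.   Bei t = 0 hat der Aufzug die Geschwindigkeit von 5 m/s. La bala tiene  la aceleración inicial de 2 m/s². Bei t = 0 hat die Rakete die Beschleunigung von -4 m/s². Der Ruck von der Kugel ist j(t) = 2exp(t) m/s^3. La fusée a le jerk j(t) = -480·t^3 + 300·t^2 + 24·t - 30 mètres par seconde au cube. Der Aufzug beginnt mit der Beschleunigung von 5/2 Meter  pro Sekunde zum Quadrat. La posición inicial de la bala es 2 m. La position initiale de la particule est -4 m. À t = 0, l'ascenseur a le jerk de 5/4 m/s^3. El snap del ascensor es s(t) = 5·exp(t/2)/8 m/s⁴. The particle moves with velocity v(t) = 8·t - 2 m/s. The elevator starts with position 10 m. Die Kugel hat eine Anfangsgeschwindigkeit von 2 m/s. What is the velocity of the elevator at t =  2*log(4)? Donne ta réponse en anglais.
We need to integrate our snap equation s(t) = 5·exp(t/2)/8 3 times. The integral of snap is jerk. Using j(0) = 5/4, we get j(t) = 5·exp(t/2)/4. Integrating jerk and using the initial condition a(0) = 5/2, we get a(t) = 5·exp(t/2)/2. Integrating acceleration and using the initial condition v(0) = 5, we get v(t) = 5·exp(t/2). We have velocity v(t) = 5·exp(t/2). Substituting t = 2*log(4): v(2*log(4)) = 20.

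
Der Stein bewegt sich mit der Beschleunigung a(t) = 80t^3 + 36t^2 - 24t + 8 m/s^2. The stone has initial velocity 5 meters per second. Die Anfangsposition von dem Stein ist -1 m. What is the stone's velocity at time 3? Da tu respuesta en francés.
Nous devons intégrer notre équation de l'accélération a(t) = 80·t^3 + 36·t^2 - 24·t + 8 1 fois. L'intégrale de l'accélération, avec v(0) = 5, donne la vitesse: v(t) = 20·t^4 + 12·t^3 - 12·t^2 + 8·t + 5. En utilisant v(t) = 20·t^4 + 12·t^3 - 12·t^2 + 8·t + 5 et en substituant t = 3, nous trouvons v = 1865.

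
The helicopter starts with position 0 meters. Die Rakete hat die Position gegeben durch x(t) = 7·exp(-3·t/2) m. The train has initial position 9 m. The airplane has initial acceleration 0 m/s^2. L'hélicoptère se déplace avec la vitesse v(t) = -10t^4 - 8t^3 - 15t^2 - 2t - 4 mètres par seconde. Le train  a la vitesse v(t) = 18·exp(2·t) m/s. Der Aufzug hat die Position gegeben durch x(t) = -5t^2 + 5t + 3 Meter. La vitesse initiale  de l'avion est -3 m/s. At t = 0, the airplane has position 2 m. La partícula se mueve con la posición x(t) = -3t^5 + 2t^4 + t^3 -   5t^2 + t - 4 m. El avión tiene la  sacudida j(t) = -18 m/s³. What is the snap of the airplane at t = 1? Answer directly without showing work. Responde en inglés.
The answer is 0.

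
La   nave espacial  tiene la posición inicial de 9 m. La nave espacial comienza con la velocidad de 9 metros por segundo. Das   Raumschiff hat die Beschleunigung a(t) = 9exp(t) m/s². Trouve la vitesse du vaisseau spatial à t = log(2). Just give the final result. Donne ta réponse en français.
À t = log(2), v = 18.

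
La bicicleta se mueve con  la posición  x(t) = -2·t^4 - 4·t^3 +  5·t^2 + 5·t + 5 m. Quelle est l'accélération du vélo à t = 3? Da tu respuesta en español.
Para resolver esto, necesitamos tomar 2 derivadas de nuestra ecuación de la posición x(t) = -2·t^4 - 4·t^3 + 5·t^2 + 5·t + 5. Tomando d/dt de x(t), encontramos v(t) = -8·t^3 - 12·t^2 + 10·t + 5. Derivando la velocidad, obtenemos la aceleración: a(t) = -24·t^2 - 24·t + 10. Usando a(t) = -24·t^2 - 24·t + 10 y sustituyendo t = 3, encontramos a = -278.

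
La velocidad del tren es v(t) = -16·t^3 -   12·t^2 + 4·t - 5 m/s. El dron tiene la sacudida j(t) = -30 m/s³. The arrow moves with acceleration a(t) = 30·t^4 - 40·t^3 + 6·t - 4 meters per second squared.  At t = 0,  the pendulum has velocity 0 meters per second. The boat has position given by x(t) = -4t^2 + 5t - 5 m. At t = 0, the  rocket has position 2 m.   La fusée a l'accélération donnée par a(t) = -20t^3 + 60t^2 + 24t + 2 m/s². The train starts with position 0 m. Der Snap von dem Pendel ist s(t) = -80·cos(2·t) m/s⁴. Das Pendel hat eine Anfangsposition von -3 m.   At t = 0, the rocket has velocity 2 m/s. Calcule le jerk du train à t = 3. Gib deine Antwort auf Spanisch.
Partiendo de la velocidad v(t) = -16·t^3 - 12·t^2 + 4·t - 5, tomamos 2 derivadas. Tomando d/dt de v(t), encontramos a(t) = -48·t^2 - 24·t + 4. Derivando la aceleración, obtenemos la sacudida: j(t) = -96·t - 24. De la ecuación de la sacudida j(t) = -96·t - 24, sustituimos t = 3 para obtener j = -312.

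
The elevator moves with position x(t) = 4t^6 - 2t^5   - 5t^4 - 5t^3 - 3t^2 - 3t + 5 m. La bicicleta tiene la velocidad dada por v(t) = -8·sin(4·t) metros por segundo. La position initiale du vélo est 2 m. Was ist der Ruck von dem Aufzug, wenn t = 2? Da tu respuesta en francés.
En partant de la position x(t) = 4·t^6 - 2·t^5 - 5·t^4 - 5·t^3 - 3·t^2 - 3·t + 5, nous prenons 3 dérivées. En prenant d/dt de x(t), nous trouvons v(t) = 24·t^5 - 10·t^4 - 20·t^3 - 15·t^2 - 6·t - 3. En dérivant la vitesse, nous obtenons l'accélération: a(t) = 120·t^4 - 40·t^3 - 60·t^2 - 30·t - 6. En prenant d/dt de a(t), nous trouvons j(t) = 480·t^3 - 120·t^2 - 120·t - 30. Nous avons le jerk j(t) = 480·t^3 - 120·t^2 - 120·t - 30. En substituant t = 2: j(2) = 3090.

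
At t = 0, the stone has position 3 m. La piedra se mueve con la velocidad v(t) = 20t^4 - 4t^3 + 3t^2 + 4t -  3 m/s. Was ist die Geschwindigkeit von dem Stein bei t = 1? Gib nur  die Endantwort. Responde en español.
La velocidad en t = 1 es v = 20.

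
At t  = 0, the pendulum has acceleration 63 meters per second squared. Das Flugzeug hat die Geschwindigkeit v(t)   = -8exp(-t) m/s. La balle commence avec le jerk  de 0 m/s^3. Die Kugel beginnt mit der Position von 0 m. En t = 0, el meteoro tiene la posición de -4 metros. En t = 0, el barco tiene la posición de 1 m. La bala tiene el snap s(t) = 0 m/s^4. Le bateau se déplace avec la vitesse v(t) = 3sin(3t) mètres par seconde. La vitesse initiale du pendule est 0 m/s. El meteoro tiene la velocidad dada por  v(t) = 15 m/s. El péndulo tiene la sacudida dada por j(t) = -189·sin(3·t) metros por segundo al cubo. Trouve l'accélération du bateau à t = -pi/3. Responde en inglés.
Starting from velocity v(t) = 3·sin(3·t), we take 1 derivative. The derivative of velocity gives acceleration: a(t) = 9·cos(3·t). We have acceleration a(t) = 9·cos(3·t). Substituting t = -pi/3: a(-pi/3) = -9.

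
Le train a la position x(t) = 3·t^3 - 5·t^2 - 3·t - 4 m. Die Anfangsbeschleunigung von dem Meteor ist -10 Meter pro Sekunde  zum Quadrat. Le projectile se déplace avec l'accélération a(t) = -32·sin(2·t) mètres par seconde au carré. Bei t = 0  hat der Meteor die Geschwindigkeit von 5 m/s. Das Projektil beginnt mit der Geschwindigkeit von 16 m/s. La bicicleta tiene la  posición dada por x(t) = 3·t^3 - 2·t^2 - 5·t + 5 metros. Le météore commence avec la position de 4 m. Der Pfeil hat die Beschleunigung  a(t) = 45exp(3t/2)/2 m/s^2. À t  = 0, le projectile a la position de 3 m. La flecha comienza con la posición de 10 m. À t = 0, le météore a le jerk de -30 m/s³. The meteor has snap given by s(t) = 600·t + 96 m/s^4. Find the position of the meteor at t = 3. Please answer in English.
To solve this, we need to take 4 integrals of our snap equation s(t) = 600·t + 96. Integrating snap and using the initial condition j(0) = -30, we get j(t) = 300·t^2 + 96·t - 30. The antiderivative of jerk, with a(0) = -10, gives acceleration: a(t) = 100·t^3 + 48·t^2 - 30·t - 10. Taking ∫a(t)dt and applying v(0) = 5, we find v(t) = 25·t^4 + 16·t^3 - 15·t^2 - 10·t + 5. Taking ∫v(t)dt and applying x(0) = 4, we find x(t) = 5·t^5 + 4·t^4 - 5·t^3 - 5·t^2 + 5·t + 4. Using x(t) = 5·t^5 + 4·t^4 - 5·t^3 - 5·t^2 + 5·t + 4 and substituting t = 3, we find x = 1378.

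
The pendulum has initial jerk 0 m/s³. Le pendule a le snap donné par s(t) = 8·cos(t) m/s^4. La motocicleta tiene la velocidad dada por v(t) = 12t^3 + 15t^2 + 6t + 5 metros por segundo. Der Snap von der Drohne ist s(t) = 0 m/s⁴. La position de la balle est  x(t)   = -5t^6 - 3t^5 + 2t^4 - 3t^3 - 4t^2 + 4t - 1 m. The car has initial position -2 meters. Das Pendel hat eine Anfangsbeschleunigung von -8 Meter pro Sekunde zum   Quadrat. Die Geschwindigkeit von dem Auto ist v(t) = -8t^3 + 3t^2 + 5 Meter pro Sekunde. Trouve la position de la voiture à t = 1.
Pour résoudre ceci, nous devons prendre 1 intégrale de notre équation de la vitesse v(t) = -8·t^3 + 3·t^2 + 5. La primitive de la vitesse, avec x(0) = -2, donne la position: x(t) = -2·t^4 + t^3 + 5·t - 2. En utilisant x(t) = -2·t^4 + t^3 + 5·t - 2 et en substituant t = 1, nous trouvons x = 2.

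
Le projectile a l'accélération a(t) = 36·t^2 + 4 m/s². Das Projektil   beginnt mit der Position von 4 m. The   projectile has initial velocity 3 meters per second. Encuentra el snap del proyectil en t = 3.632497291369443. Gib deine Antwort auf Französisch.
En partant de l'accélération a(t) = 36·t^2 + 4, nous prenons 2 dérivées. En prenant d/dt de a(t), nous trouvons j(t) = 72·t. En prenant d/dt de j(t), nous trouvons s(t) = 72. En utilisant s(t) = 72 et en substituant t = 3.632497291369443, nous trouvons s = 72.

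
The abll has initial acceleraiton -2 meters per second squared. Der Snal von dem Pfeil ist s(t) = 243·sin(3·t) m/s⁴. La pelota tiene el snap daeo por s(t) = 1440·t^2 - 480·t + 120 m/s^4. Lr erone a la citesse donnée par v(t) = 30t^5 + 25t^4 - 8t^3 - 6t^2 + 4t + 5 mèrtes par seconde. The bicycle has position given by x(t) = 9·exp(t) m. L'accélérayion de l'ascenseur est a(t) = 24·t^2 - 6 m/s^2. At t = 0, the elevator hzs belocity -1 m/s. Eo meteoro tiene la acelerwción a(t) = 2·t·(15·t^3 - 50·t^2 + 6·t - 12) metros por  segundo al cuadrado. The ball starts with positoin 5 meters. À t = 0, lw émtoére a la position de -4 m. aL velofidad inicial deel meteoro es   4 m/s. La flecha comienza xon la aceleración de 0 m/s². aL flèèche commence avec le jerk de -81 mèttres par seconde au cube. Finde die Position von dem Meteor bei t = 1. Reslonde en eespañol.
Debemos encontrar la integral de nuestra ecuación de la aceleración a(t) = 2·t·(15·t^3 - 50·t^2 + 6·t - 12) 2 veces. Tomando ∫a(t)dt y aplicando v(0) = 4, encontramos v(t) = 6·t^5 - 25·t^4 + 4·t^3 - 12·t^2 + 4. La antiderivada de la velocidad es la posición. Usando x(0) = -4, obtenemos x(t) = t^6 - 5·t^5 + t^4 - 4·t^3 + 4·t - 4. De la ecuación de la posición x(t) = t^6 - 5·t^5 + t^4 - 4·t^3 + 4·t - 4, sustituimos t = 1 para obtener x = -7.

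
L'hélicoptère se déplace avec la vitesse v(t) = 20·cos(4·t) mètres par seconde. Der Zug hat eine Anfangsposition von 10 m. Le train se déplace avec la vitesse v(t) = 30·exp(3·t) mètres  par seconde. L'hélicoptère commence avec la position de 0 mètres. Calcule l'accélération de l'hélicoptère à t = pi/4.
Nous devons dériver notre équation de la vitesse v(t) = 20·cos(4·t) 1 fois. En prenant d/dt de v(t), nous trouvons a(t) = -80·sin(4·t). En utilisant a(t) = -80·sin(4·t) et en substituant t = pi/4, nous trouvons a = 0.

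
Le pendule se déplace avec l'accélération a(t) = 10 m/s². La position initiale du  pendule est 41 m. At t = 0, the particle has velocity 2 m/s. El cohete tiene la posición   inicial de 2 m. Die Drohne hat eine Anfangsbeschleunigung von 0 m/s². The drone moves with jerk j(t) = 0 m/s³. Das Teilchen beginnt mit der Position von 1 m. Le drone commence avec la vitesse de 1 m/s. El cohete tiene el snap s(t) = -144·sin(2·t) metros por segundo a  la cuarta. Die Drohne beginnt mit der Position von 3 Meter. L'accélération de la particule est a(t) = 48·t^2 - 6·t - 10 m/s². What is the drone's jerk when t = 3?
Using j(t) = 0 and substituting t = 3, we find j = 0.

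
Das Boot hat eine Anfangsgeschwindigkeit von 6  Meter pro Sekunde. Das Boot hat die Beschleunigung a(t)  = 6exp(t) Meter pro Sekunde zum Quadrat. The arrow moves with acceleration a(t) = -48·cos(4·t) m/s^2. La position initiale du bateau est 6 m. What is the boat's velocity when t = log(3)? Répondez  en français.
Nous devons intégrer notre équation de l'accélération a(t) = 6·exp(t) 1 fois. En intégrant l'accélération et en utilisant la condition initiale v(0) = 6, nous obtenons v(t) = 6·exp(t). Nous avons la vitesse v(t) = 6·exp(t). En substituant t = log(3): v(log(3)) = 18.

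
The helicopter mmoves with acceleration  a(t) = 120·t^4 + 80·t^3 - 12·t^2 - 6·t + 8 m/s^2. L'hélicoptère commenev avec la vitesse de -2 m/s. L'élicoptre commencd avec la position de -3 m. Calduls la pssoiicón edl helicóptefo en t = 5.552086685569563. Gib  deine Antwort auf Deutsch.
Wir müssen unsere Gleichung für die Beschleunigung a(t) = 120·t^4 + 80·t^3 - 12·t^2 - 6·t + 8 2-mal integrieren. Durch Integration von der Beschleunigung und Verwendung der Anfangsbedingung v(0) = -2, erhalten wir v(t) = 24·t^5 + 20·t^4 - 4·t^3 - 3·t^2 + 8·t - 2. Das Integral von der Geschwindigkeit, mit x(0) = -3, ergibt die Position: x(t) = 4·t^6 + 4·t^5 - t^4 - t^3 + 4·t^2 - 2·t - 3. Wir haben die Position x(t) = 4·t^6 + 4·t^5 - t^4 - t^3 + 4·t^2 - 2·t - 3. Durch Einsetzen von t = 5.552086685569563: x(5.552086685569563) = 137255.554923243.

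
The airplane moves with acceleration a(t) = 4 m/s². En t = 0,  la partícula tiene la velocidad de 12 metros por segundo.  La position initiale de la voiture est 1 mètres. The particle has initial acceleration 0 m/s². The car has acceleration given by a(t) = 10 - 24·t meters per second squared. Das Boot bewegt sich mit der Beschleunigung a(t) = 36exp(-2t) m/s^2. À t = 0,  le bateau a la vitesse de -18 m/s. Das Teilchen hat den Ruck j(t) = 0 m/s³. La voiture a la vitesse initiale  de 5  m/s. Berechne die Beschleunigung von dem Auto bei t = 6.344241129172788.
Aus der Gleichung für die Beschleunigung a(t) = 10 - 24·t, setzen wir t = 6.344241129172788 ein und erhalten a = -142.261787100147.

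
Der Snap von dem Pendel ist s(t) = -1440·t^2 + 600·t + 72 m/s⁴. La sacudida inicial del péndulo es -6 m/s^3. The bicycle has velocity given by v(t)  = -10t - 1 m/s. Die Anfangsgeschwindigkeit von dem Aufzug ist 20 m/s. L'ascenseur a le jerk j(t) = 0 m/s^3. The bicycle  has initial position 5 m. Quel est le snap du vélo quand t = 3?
En partant de la vitesse v(t) = -10·t - 1, nous prenons 3 dérivées. En prenant d/dt de v(t), nous trouvons a(t) = -10. En prenant d/dt de a(t), nous trouvons j(t) = 0. En prenant d/dt de j(t), nous trouvons s(t) = 0. De l'équation du snap s(t) = 0, nous substituons t = 3 pour obtenir s = 0.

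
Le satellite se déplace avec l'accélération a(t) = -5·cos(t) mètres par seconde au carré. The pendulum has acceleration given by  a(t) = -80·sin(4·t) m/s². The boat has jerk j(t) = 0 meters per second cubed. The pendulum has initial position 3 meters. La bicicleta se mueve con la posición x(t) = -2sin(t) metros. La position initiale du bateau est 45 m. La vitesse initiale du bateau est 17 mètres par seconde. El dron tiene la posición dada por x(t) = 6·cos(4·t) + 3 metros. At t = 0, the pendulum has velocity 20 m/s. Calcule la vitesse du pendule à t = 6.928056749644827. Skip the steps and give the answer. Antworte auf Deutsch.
Die Antwort ist -16.9226816763867.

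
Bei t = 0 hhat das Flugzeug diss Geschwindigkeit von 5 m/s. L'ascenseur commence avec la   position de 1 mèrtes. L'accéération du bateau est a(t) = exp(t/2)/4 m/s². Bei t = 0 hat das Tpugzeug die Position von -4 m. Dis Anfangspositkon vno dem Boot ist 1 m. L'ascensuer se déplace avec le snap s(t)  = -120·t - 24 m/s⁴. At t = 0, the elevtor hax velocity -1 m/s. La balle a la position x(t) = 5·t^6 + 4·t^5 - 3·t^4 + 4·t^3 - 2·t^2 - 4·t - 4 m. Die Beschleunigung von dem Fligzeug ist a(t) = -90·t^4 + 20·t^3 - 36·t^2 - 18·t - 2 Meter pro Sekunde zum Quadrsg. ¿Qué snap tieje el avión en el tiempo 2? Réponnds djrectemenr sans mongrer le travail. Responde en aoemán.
Die Antwort ist -4152.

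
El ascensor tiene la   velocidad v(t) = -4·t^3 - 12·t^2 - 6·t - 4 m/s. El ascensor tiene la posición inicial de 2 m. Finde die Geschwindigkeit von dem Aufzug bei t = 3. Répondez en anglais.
We have velocity v(t) = -4·t^3 - 12·t^2 - 6·t - 4. Substituting t = 3: v(3) = -238.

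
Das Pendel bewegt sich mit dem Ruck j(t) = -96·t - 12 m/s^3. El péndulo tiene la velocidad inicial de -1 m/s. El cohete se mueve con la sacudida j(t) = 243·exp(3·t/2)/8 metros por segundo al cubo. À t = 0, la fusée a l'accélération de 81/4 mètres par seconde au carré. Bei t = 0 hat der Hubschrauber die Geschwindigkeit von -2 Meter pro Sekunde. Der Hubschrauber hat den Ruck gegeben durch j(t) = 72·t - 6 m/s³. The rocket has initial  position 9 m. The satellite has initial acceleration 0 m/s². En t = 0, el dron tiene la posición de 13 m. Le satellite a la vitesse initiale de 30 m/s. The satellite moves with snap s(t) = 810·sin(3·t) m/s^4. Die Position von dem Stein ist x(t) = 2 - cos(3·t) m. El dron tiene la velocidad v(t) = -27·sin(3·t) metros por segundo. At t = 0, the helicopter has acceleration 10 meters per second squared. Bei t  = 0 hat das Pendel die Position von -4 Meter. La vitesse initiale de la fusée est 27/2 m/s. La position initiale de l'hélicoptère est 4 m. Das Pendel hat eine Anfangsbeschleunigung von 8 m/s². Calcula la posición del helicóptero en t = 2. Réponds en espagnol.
Partiendo de la sacudida j(t) = 72·t - 6, tomamos 3 integrales. Tomando ∫j(t)dt y aplicando a(0) = 10, encontramos a(t) = 36·t^2 - 6·t + 10. Tomando ∫a(t)dt y aplicando v(0) = -2, encontramos v(t) = 12·t^3 - 3·t^2 + 10·t - 2. Integrando la velocidad y usando la condición inicial x(0) = 4, obtenemos x(t) = 3·t^4 - t^3 + 5·t^2 - 2·t + 4. Tenemos la posición x(t) = 3·t^4 - t^3 + 5·t^2 - 2·t + 4. Sustituyendo t = 2: x(2) = 60.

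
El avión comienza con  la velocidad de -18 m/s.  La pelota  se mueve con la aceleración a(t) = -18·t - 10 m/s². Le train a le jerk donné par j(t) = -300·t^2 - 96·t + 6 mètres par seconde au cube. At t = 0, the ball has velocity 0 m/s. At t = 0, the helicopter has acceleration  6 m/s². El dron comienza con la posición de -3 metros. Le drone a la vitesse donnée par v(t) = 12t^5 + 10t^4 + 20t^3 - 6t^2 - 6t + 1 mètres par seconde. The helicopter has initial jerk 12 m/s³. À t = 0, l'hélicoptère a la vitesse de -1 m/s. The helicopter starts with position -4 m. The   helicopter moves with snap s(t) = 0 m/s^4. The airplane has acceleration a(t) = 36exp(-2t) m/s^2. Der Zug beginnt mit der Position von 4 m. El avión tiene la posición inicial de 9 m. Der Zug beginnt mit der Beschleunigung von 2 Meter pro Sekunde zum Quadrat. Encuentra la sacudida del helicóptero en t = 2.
Debemos encontrar la integral de nuestra ecuación del snap s(t) = 0 1 vez. Integrando el snap y usando la condición inicial j(0) = 12, obtenemos j(t) = 12. De la ecuación de la sacudida j(t) = 12, sustituimos t = 2 para obtener j = 12.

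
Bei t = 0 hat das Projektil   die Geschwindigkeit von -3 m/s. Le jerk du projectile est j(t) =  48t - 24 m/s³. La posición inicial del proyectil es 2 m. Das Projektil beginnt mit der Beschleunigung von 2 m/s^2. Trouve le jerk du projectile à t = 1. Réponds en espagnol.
Tenemos la sacudida j(t) = 48·t - 24. Sustituyendo t = 1: j(1) = 24.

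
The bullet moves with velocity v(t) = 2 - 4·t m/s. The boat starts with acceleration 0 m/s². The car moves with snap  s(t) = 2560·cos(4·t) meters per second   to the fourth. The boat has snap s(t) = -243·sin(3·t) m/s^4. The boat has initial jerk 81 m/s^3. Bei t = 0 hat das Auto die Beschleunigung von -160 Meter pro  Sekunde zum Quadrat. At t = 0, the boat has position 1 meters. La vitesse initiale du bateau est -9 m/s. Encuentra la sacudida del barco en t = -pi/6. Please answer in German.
Ausgehend von dem Snap s(t) = -243·sin(3·t), nehmen wir 1 Integral. Das Integral von dem Snap, mit j(0) = 81, ergibt den Ruck: j(t) = 81·cos(3·t). Mit j(t) = 81·cos(3·t) und Einsetzen von t = -pi/6, finden wir j = 0.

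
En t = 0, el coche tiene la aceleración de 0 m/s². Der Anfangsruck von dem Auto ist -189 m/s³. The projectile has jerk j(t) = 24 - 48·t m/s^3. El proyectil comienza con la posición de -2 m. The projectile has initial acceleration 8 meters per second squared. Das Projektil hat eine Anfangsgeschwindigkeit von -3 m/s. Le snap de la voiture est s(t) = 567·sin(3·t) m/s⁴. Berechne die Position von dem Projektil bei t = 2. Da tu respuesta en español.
Partiendo de la sacudida j(t) = 24 - 48·t, tomamos 3 integrales. La antiderivada de la sacudida es la aceleración. Usando a(0) = 8, obtenemos a(t) = -24·t^2 + 24·t + 8. La integral de la aceleración, con v(0) = -3, da la velocidad: v(t) = -8·t^3 + 12·t^2 + 8·t - 3. La integral de la velocidad, con x(0) = -2, da la posición: x(t) = -2·t^4 + 4·t^3 + 4·t^2 - 3·t - 2. Usando x(t) = -2·t^4 + 4·t^3 + 4·t^2 - 3·t - 2 y sustituyendo t = 2, encontramos x = 8.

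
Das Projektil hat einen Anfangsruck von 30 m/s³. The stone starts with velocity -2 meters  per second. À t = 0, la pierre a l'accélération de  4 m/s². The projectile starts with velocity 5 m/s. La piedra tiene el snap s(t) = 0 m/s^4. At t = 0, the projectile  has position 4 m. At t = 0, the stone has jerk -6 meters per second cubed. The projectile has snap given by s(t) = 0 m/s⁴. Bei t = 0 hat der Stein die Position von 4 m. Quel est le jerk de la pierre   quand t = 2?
Pour résoudre ceci, nous devons prendre 1 intégrale de notre équation du snap s(t) = 0. En prenant ∫s(t)dt et en appliquant j(0) = -6, nous trouvons j(t) = -6. De l'équation du jerk j(t) = -6, nous substituons t = 2 pour obtenir j = -6.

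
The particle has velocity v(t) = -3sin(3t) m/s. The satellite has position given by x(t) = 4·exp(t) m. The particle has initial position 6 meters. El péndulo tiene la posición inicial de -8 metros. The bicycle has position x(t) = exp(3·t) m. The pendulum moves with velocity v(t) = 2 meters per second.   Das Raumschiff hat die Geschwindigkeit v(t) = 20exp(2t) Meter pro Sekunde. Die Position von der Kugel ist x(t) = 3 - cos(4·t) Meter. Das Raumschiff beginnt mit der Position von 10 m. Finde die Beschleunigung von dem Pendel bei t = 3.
Wir müssen unsere Gleichung für die Geschwindigkeit v(t) = 2 1-mal ableiten. Die Ableitung von der Geschwindigkeit ergibt die Beschleunigung: a(t) = 0. Aus der Gleichung für die Beschleunigung a(t) = 0, setzen wir t = 3 ein und erhalten a = 0.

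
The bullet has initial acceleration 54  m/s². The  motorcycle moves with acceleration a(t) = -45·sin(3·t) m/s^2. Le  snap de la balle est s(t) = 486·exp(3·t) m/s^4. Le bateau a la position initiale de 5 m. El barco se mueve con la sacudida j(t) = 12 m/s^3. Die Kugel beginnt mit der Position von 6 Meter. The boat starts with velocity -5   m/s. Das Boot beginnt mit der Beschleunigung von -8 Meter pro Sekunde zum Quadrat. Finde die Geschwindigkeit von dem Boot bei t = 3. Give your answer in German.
Wir müssen das Integral unserer Gleichung für den Ruck j(t) = 12 2-mal finden. Das Integral von dem Ruck ist die Beschleunigung. Mit a(0) = -8 erhalten wir a(t) = 12·t - 8. Das Integral von der Beschleunigung, mit v(0) = -5, ergibt die Geschwindigkeit: v(t) = 6·t^2 - 8·t - 5. Wir haben die Geschwindigkeit v(t) = 6·t^2 - 8·t - 5. Durch Einsetzen von t = 3: v(3) = 25.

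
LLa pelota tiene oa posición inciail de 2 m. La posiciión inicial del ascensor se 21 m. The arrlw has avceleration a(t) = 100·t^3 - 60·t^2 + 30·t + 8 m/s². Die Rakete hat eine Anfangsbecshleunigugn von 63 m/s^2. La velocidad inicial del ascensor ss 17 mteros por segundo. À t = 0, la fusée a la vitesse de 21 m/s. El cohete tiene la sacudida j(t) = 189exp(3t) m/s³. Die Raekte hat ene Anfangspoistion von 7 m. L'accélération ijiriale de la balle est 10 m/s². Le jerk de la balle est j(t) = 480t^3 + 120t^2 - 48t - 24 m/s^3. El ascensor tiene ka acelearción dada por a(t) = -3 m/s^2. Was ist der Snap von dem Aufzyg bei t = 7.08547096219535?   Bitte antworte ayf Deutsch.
Um dies zu lösen, müssen wir 2 Ableitungen unserer Gleichung für die Beschleunigung a(t) = -3 nehmen. Durch Ableiten von der Beschleunigung erhalten wir den Ruck: j(t) = 0. Durch Ableiten von dem Ruck erhalten wir den Snap: s(t) = 0. Wir haben den Snap s(t) = 0. Durch Einsetzen von t = 7.08547096219535: s(7.08547096219535) = 0.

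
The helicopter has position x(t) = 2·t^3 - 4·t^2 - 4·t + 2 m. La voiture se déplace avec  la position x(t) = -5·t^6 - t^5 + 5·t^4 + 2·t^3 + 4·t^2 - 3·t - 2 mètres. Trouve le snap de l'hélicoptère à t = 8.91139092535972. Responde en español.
Partiendo de la posición x(t) = 2·t^3 - 4·t^2 - 4·t + 2, tomamos 4 derivadas. Tomando d/dt de x(t), encontramos v(t) = 6·t^2 - 8·t - 4. Tomando d/dt de v(t), encontramos a(t) = 12·t - 8. Tomando d/dt de a(t), encontramos j(t) = 12. La derivada de la sacudida da el snap: s(t) = 0. Tenemos el snap s(t) = 0. Sustituyendo t = 8.91139092535972: s(8.91139092535972) = 0.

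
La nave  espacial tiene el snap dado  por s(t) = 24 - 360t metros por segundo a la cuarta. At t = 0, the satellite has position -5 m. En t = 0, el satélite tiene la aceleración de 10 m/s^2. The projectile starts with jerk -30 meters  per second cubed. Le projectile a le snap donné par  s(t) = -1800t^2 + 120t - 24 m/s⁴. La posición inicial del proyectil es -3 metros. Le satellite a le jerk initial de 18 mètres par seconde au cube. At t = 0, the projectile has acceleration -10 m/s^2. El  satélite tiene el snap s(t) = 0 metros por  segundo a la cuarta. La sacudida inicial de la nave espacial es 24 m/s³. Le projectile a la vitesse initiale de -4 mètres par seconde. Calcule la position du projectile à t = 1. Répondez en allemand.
Um dies zu lösen, müssen wir 4 Stammfunktionen unserer Gleichung für den Snap s(t) = -1800·t^2 + 120·t - 24 finden. Mit ∫s(t)dt und Anwendung von j(0) = -30, finden wir j(t) = -600·t^3 + 60·t^2 - 24·t - 30. Durch Integration von dem Ruck und Verwendung der Anfangsbedingung a(0) = -10, erhalten wir a(t) = -150·t^4 + 20·t^3 - 12·t^2 - 30·t - 10. Durch Integration von der Beschleunigung und Verwendung der Anfangsbedingung v(0) = -4, erhalten wir v(t) = -30·t^5 + 5·t^4 - 4·t^3 - 15·t^2 - 10·t - 4. Das Integral von der Geschwindigkeit, mit x(0) = -3, ergibt die Position: x(t) = -5·t^6 + t^5 - t^4 - 5·t^3 - 5·t^2 - 4·t - 3. Mit x(t) = -5·t^6 + t^5 - t^4 - 5·t^3 - 5·t^2 - 4·t - 3 und Einsetzen von t = 1, finden wir x = -22.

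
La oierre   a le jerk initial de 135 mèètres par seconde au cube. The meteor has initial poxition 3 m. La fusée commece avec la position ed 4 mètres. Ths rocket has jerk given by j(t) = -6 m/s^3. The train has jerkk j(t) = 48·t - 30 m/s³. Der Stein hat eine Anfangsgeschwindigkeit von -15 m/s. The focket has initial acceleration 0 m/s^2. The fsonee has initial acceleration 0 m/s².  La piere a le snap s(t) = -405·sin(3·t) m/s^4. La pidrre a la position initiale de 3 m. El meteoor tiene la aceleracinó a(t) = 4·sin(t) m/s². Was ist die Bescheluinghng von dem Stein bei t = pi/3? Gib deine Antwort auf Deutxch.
Um dies zu lösen, müssen wir 2 Stammfunktionen unserer Gleichung für den Snap s(t) = -405·sin(3·t) finden. Durch Integration von dem Snap und Verwendung der Anfangsbedingung j(0) = 135, erhalten wir j(t) = 135·cos(3·t). Mit ∫j(t)dt und Anwendung von a(0) = 0, finden wir a(t) = 45·sin(3·t). Mit a(t) = 45·sin(3·t) und Einsetzen von t = pi/3, finden wir a = 0.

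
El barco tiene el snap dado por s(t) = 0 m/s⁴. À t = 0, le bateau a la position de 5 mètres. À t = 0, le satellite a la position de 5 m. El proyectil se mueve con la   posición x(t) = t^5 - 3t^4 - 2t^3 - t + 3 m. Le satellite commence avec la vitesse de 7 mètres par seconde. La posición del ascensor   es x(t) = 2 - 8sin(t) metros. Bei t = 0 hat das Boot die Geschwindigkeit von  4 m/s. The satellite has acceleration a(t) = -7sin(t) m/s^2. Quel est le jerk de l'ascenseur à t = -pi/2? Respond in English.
To solve this, we need to take 3 derivatives of our position equation x(t) = 2 - 8·sin(t). The derivative of position gives velocity: v(t) = -8·cos(t). Differentiating velocity, we get acceleration: a(t) = 8·sin(t). Differentiating acceleration, we get jerk: j(t) = 8·cos(t). Using j(t) = 8·cos(t) and substituting t = -pi/2, we find j = 0.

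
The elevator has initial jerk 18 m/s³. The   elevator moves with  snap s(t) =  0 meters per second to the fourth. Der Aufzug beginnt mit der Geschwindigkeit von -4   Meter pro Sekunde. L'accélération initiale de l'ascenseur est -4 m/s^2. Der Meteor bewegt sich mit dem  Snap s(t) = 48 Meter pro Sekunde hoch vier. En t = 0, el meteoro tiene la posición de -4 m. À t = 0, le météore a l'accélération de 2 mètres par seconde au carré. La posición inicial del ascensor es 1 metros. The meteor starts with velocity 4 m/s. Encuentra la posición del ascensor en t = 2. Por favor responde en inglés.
To solve this, we need to take 4 antiderivatives of our snap equation s(t) = 0. Taking ∫s(t)dt and applying j(0) = 18, we find j(t) = 18. Finding the antiderivative of j(t) and using a(0) = -4: a(t) = 18·t - 4. The antiderivative of acceleration is velocity. Using v(0) = -4, we get v(t) = 9·t^2 - 4·t - 4. Finding the integral of v(t) and using x(0) = 1: x(t) = 3·t^3 - 2·t^2 - 4·t + 1. Using x(t) = 3·t^3 - 2·t^2 - 4·t + 1 and substituting t = 2, we find x = 9.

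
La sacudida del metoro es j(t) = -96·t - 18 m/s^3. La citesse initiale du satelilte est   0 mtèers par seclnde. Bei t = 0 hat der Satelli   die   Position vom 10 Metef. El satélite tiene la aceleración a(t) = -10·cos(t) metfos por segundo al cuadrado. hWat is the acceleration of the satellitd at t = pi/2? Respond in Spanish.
De la ecuación de la aceleración a(t) = -10·cos(t), sustituimos t = pi/2 para obtener a = 0.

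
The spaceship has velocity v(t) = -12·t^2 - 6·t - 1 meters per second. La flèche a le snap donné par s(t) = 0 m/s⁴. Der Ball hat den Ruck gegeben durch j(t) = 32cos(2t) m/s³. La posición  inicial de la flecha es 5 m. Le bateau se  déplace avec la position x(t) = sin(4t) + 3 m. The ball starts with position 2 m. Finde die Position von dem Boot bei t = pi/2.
Aus der Gleichung für die Position x(t) = sin(4·t) + 3, setzen wir t = pi/2 ein und erhalten x = 3.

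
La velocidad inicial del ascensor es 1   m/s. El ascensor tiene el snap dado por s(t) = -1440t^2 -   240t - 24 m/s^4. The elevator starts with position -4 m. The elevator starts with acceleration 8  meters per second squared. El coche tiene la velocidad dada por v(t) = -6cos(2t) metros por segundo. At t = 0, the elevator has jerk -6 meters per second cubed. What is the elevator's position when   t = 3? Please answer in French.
Nous devons trouver la primitive de notre équation du snap s(t) = -1440·t^2 - 240·t - 24 4 fois. En prenant ∫s(t)dt et en appliquant j(0) = -6, nous trouvons j(t) = -480·t^3 - 120·t^2 - 24·t - 6. En intégrant le jerk et en utilisant la condition initiale a(0) = 8, nous obtenons a(t) = -120·t^4 - 40·t^3 - 12·t^2 - 6·t + 8. L'intégrale de l'accélération, avec v(0) = 1, donne la vitesse: v(t) = -24·t^5 - 10·t^4 - 4·t^3 - 3·t^2 + 8·t + 1. En prenant ∫v(t)dt et en appliquant x(0) = -4, nous trouvons x(t) = -4·t^6 - 2·t^5 - t^4 - t^3 + 4·t^2 + t - 4. En utilisant x(t) = -4·t^6 - 2·t^5 - t^4 - t^3 + 4·t^2 + t - 4 et en substituant t = 3, nous trouvons x = -3475.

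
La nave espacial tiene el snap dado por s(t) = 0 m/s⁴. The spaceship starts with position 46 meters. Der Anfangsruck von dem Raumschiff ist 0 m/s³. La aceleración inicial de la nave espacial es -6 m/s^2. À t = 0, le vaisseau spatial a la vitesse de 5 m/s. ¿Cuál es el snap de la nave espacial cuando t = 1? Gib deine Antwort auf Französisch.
De l'équation du snap s(t) = 0, nous substituons t = 1 pour obtenir s = 0.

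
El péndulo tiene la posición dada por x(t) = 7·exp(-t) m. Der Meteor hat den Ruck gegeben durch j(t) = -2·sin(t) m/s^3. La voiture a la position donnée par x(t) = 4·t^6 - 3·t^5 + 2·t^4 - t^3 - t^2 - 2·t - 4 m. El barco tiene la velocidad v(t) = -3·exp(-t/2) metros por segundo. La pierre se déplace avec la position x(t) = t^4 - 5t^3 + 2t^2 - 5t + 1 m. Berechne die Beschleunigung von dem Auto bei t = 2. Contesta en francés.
Nous devons dériver notre équation de la position x(t) = 4·t^6 - 3·t^5 + 2·t^4 - t^3 - t^2 - 2·t - 4 2 fois. En prenant d/dt de x(t), nous trouvons v(t) = 24·t^5 - 15·t^4 + 8·t^3 - 3·t^2 - 2·t - 2. En prenant d/dt de v(t), nous trouvons a(t) = 120·t^4 - 60·t^3 + 24·t^2 - 6·t - 2. De l'équation de l'accélération a(t) = 120·t^4 - 60·t^3 + 24·t^2 - 6·t - 2, nous substituons t = 2 pour obtenir a = 1522.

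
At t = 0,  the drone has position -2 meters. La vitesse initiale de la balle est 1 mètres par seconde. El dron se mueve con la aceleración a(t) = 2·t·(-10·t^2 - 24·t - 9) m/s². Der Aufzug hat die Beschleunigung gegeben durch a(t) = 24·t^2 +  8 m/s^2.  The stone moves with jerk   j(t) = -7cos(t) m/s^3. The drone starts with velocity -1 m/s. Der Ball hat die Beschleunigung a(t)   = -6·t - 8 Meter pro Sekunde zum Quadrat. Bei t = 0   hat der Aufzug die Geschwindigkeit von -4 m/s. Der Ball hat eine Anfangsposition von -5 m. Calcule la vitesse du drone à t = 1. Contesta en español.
Partiendo de la aceleración a(t) = 2·t·(-10·t^2 - 24·t - 9), tomamos 1 antiderivada. La antiderivada de la aceleración es la velocidad. Usando v(0) = -1, obtenemos v(t) = -5·t^4 - 16·t^3 - 9·t^2 - 1. Tenemos la velocidad v(t) = -5·t^4 - 16·t^3 - 9·t^2 - 1. Sustituyendo t = 1: v(1) = -31.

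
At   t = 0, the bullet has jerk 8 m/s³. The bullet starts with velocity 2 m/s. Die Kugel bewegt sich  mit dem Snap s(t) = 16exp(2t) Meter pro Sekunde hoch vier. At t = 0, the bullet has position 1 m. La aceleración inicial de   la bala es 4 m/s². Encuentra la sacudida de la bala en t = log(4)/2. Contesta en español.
Partiendo del snap s(t) = 16·exp(2·t), tomamos 1 integral. La antiderivada del snap es la sacudida. Usando j(0) = 8, obtenemos j(t) = 8·exp(2·t). Tenemos la sacudida j(t) = 8·exp(2·t). Sustituyendo t = log(4)/2: j(log(4)/2) = 32.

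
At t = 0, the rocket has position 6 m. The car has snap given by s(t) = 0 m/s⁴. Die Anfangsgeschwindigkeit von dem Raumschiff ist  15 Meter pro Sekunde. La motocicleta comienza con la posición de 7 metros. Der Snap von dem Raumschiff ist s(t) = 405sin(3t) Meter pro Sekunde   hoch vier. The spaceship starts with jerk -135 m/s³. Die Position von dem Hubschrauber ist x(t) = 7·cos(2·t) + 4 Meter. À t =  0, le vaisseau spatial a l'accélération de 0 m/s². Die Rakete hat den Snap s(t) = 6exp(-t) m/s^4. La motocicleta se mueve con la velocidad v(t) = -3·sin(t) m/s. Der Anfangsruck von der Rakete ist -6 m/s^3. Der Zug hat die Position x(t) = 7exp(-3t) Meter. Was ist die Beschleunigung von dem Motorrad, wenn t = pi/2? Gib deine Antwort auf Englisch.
We must differentiate our velocity equation v(t) = -3·sin(t) 1 time. Taking d/dt of v(t), we find a(t) = -3·cos(t). We have acceleration a(t) = -3·cos(t). Substituting t = pi/2: a(pi/2) = 0.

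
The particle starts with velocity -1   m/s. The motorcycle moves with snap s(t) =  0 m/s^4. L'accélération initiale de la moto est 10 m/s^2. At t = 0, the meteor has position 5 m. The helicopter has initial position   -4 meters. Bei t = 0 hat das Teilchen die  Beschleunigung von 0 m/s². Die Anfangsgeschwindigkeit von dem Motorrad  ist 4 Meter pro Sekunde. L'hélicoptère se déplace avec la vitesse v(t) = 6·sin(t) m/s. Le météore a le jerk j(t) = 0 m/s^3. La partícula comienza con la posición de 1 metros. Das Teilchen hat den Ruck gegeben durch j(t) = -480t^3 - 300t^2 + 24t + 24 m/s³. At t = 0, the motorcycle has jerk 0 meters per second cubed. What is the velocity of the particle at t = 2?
We must find the integral of our jerk equation j(t) = -480·t^3 - 300·t^2 + 24·t + 24 2 times. The integral of jerk, with a(0) = 0, gives acceleration: a(t) = 4·t·(-30·t^3 - 25·t^2 + 3·t + 6). Integrating acceleration and using the initial condition v(0) = -1, we get v(t) = -24·t^5 - 25·t^4 + 4·t^3 + 12·t^2 - 1. Using v(t) = -24·t^5 - 25·t^4 + 4·t^3 + 12·t^2 - 1 and substituting t = 2, we find v = -1089.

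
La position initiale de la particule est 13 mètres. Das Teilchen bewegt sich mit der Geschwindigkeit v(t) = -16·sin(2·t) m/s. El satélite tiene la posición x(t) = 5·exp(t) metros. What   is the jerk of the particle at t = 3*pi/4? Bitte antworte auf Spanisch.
Para resolver esto, necesitamos tomar 2 derivadas de nuestra ecuación de la velocidad v(t) = -16·sin(2·t). La derivada de la velocidad da la aceleración: a(t) = -32·cos(2·t). Tomando d/dt de a(t), encontramos j(t) = 64·sin(2·t). Tenemos la sacudida j(t) = 64·sin(2·t). Sustituyendo t = 3*pi/4: j(3*pi/4) = -64.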